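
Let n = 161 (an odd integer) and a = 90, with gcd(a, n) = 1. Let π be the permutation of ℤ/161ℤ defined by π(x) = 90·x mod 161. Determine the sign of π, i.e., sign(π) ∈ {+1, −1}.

+1

Trace 78: π^k(78) = [78, 97, 36, 20, 29, 34, 1] for k=0..6.
π_90 has 11 disjoint cycles with lengths [22, 22, 22, 22, 22, 22, 22, 2, 2, 2, 1] on {0,…,160}.
With 11 cycles on 161 points, sign = (−1)^{161−11} = +1.
(90|161)_J = +1 (Zolotarev's lemma cross-check).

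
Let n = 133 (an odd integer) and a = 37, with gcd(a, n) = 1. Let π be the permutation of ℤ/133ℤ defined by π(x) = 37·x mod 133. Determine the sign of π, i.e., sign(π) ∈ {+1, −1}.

Start at x=1: 1 → 37 → 39 → 113 → 58 → 18 → 1 (one orbit).
Decompose π into cycles: lengths [6, 6, 6, 6, 6, 6, 6, 6, 6, 6, 6, 6, 6, 6, 6, 6, 6, 6, 3, 3, 2, 2, 2, 2, 2, 2, 2, 2, 2, 1] (30 cycles, including the fixed point 0).
133 − 30 = 103 transpositions; sign(π) = (−1)^103 = -1.
Check: (37/133) = -1 by Zolotarev.

-1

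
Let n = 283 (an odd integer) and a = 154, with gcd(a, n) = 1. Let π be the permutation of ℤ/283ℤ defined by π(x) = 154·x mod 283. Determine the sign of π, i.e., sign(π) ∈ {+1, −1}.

Trace 128: π^k(128) = [128, 185, 190, 111, 114, 10, 125] for k=0..6.
The orbit structure of x ↦ 154x mod 283: 2 orbits of sizes [282, 1].
n − c = 283 − 2 = 281; sign = (−1)^281 = -1.

-1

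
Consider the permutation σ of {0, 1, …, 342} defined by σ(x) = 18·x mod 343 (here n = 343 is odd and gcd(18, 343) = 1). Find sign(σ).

Start at x=324: 324 → 1 → 18 → 324 (one orbit).
Cycle type of π: 3×114 + 1; total 115 cycles.
115 cycles on 343: each ℓ→(−1)^(ℓ−1), product (−1)^228 = +1.
Zolotarev: (18|343) = +1, matching the cycle-count sign.

+1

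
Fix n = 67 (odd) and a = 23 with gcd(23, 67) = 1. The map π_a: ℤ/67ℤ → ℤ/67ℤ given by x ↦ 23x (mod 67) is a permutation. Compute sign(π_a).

Orbit of 19 under x↦23x: [19, 35, 1, 23, 60, 40, 49]… (length divides ord_67(23)).
Cycle lengths of π_23 on ℤ/67ℤ: [33, 33, 1]; 3 cycles in total.
sign(π) = (−1)^{n − #cycles} = (−1)^{67−3} = (−1)^64 = +1.

+1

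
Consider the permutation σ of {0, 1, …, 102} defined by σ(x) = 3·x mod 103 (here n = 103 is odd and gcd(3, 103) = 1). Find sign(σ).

Orbit of 13 under x↦3x: [13, 39, 14, 42, 23, 69, 1]… (length divides ord_103(3)).
Cycle type of π: 34×3 + 1; total 4 cycles.
Σ(ℓ_i−1) = 103−4 = 99; sign = (−1)^99 = -1.
Via Zolotarev, sign(π_{3}) = (3|103) = -1.

-1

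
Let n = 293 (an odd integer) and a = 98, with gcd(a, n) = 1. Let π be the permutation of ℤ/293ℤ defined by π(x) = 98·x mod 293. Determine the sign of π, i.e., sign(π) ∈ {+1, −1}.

Orbit of 60 under x↦98x: [60, 20, 202, 165, 55, 116, 234]… (length divides ord_293(98)).
The orbit structure of x ↦ 98x mod 293: 2 orbits of sizes [292, 1].
2 cycles on 293: each ℓ→(−1)^(ℓ−1), product (−1)^291 = -1.
Via Zolotarev, sign(π_{98}) = (98|293) = -1.

-1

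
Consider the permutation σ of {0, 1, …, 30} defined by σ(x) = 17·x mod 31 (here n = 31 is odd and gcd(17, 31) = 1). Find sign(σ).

-1

Start at x=6: 6 → 9 → 29 → 28 → 11 → 1 → 17 → … (one orbit).
Cycle lengths of π_17 on ℤ/31ℤ: [30, 1]; 2 cycles in total.
2 cycles on 31: each ℓ→(−1)^(ℓ−1), product (−1)^29 = -1.
(17|31)_J = -1 (Zolotarev's lemma cross-check).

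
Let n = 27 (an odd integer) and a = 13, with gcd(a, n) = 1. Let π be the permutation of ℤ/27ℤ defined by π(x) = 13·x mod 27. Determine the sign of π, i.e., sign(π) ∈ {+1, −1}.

Start at x=13: 13 → 7 → 10 → 22 → 16 → 19 → 4 → … (one orbit).
Cycle type of π: 9×2 + 3×2 + 1×3; total 7 cycles.
n − c = 27 − 7 = 20; sign = (−1)^20 = +1.
The Jacobi symbol (13|27) = +1 (Zolotarev) agrees.

+1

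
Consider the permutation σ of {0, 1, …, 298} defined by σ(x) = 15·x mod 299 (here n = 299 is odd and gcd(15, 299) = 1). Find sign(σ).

Start at x=81: 81 → 19 → 285 → 89 → 139 → 291 → 179 → … (one orbit).
Cycle type of π: 132×2 + 22 + 12 + 1; total 5 cycles.
299 − 5 = 294 transpositions; sign(π) = (−1)^294 = +1.
Via Zolotarev, sign(π_{15}) = (15|299) = +1.

+1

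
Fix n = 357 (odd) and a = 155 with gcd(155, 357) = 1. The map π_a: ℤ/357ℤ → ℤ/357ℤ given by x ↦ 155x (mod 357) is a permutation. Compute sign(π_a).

-1

Trace 64: π^k(64) = [64, 281, 1, 155, 106, 8, 169] for k=0..6.
The orbit structure of x ↦ 155x mod 357: 56 orbits of sizes [8, 8, 8, 8, 8, 8, 8, 8, 8, 8, 8, 8, 8, 8, 8, 8, 8, 8, 8, 8, 8, 8, 8, 8, 8, 8, 8, 8, 8, 8, 8, 8, 8, 8, 8, 8, 8, 8, 8, 8, 8, 8, 2, 2, 2, 2, 2, 2, 2, 1, 1, 1, 1, 1, 1, 1].
Σ(ℓ_i−1) = 357−56 = 301; sign = (−1)^301 = -1.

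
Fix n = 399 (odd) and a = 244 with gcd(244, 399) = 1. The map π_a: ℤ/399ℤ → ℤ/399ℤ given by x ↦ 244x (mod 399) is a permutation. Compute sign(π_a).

-1

Trace 43: π^k(43) = [43, 118, 64, 55, 253, 286, 358] for k=0..6.
Cycle lengths of π_244 on ℤ/399ℤ: [18, 18, 18, 18, 18, 18, 18, 18, 18, 18, 18, 18, 18, 18, 18, 18, 18, 18, 9, 9, 9, 9, 9, 9, 2, 2, 2, 2, 2, 2, 2, 2, 2, 1, 1, 1]; 36 cycles in total.
Σ(ℓ_i−1) = 399−36 = 363; sign = (−1)^363 = -1.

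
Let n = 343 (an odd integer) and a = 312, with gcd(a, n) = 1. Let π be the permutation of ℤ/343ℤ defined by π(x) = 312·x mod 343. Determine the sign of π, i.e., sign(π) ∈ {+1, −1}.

Orbit of 197 under x↦312x: [197, 67, 324, 246, 263, 79, 295]… (length divides ord_343(312)).
Decompose π into cycles: lengths [21, 21, 21, 21, 21, 21, 21, 21, 21, 21, 21, 21, 21, 21, 3, 3, 3, 3, 3, 3, 3, 3, 3, 3, 3, 3, 3, 3, 3, 3, 1] (31 cycles, including the fixed point 0).
31 cycles on 343: each ℓ→(−1)^(ℓ−1), product (−1)^312 = +1.
Check: (312/343) = +1 by Zolotarev.

+1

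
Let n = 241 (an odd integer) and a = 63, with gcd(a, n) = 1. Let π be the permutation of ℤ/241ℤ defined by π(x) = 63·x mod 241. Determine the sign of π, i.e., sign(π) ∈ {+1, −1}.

-1

Orbit of 239 under x↦63x: [239, 115, 15, 222, 8, 22, 181]… (length divides ord_241(63)).
Cycle lengths of π_63 on ℤ/241ℤ: [48, 48, 48, 48, 48, 1]; 6 cycles in total.
n − c = 241 − 6 = 235; sign = (−1)^235 = -1.
Check: (63/241) = -1 by Zolotarev.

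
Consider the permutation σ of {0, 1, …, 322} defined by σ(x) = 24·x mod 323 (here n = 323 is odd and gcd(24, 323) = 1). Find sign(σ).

Start at x=220: 220 → 112 → 104 → 235 → 149 → 23 → 229 → … (one orbit).
Decompose π into cycles: lengths [144, 144, 16, 9, 9, 1] (6 cycles, including the fixed point 0).
Σ(ℓ_i−1) = 323−6 = 317; sign = (−1)^317 = -1.

-1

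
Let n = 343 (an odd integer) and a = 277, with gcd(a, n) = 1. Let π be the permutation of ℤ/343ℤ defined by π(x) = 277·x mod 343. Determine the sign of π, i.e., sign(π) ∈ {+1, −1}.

+1

Orbit of 16 under x↦277x: [16, 316, 67, 37, 302, 305, 107]… (length divides ord_343(277)).
Cycle lengths of π_277 on ℤ/343ℤ: [147, 147, 21, 21, 3, 3, 1]; 7 cycles in total.
sign(π) = (−1)^{n − #cycles} = (−1)^{343−7} = (−1)^336 = +1.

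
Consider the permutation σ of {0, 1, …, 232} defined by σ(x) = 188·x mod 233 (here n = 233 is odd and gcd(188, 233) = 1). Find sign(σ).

-1

Start at x=79: 79 → 173 → 137 → 126 → 155 → 15 → 24 → … (one orbit).
2 cycles of lengths [232, 1].
233 − 2 = 231 transpositions; sign(π) = (−1)^231 = -1.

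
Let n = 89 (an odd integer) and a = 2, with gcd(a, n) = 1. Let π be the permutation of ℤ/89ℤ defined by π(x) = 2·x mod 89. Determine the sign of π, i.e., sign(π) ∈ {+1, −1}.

+1

Start at x=16: 16 → 32 → 64 → 39 → 78 → 67 → 45 → … (one orbit).
Cycle lengths of π_2 on ℤ/89ℤ: [11, 11, 11, 11, 11, 11, 11, 11, 1]; 9 cycles in total.
With 9 cycles on 89 points, sign = (−1)^{89−9} = +1.
Via Zolotarev, sign(π_{2}) = (2|89) = +1.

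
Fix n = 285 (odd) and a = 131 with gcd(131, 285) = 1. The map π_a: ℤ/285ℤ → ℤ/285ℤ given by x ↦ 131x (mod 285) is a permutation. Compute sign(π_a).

-1

Trace 16: π^k(16) = [16, 101, 121, 176, 256, 191, 226] for k=0..6.
Cycle lengths of π_131 on ℤ/285ℤ: [18, 18, 18, 18, 18, 18, 18, 18, 18, 18, 9, 9, 9, 9, 9, 9, 9, 9, 9, 9, 2, 2, 2, 2, 2, 1, 1, 1, 1, 1]; 30 cycles in total.
n − c = 285 − 30 = 255; sign = (−1)^255 = -1.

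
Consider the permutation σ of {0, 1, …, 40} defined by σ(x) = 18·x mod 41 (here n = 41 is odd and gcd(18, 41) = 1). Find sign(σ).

Trace 1: π^k(1) = [1, 18, 37, 10, 16] for k=0..4.
The orbit structure of x ↦ 18x mod 41: 9 orbits of sizes [5, 5, 5, 5, 5, 5, 5, 5, 1].
41 − 9 = 32 transpositions; sign(π) = (−1)^32 = +1.
Check: (18/41) = +1 by Zolotarev.

+1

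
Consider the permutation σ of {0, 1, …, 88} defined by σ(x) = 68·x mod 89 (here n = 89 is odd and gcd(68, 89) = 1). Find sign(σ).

Orbit of 87 under x↦68x: [87, 42, 8, 10, 57, 49, 39]… (length divides ord_89(68)).
The orbit structure of x ↦ 68x mod 89: 3 orbits of sizes [44, 44, 1].
89 − 3 = 86 transpositions; sign(π) = (−1)^86 = +1.

+1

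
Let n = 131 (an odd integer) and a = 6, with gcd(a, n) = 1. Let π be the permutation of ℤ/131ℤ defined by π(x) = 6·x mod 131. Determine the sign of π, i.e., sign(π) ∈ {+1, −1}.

Trace 4: π^k(4) = [4, 24, 13, 78, 75, 57, 80] for k=0..6.
π_6 has 2 disjoint cycles with lengths [130, 1] on {0,…,130}.
Σ(ℓ_i−1) = 131−2 = 129; sign = (−1)^129 = -1.

-1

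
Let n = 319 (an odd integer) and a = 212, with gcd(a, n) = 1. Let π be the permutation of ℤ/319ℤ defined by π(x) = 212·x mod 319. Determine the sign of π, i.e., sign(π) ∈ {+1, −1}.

+1

Orbit of 312 under x↦212x: [312, 111, 245, 262, 38, 81, 265]… (length divides ord_319(212)).
Decompose π into cycles: lengths [70, 70, 70, 70, 14, 14, 5, 5, 1] (9 cycles, including the fixed point 0).
9 cycles on 319: each ℓ→(−1)^(ℓ−1), product (−1)^310 = +1.
The Jacobi symbol (212|319) = +1 (Zolotarev) agrees.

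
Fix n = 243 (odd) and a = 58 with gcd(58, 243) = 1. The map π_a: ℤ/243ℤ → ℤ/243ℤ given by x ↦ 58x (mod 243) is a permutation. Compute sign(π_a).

+1

Orbit of 211 under x↦58x: [211, 88, 1, 58, 205, 226, 229]… (length divides ord_243(58)).
11 cycles of lengths [81, 81, 27, 27, 9, 9, 3, 3, 1, 1, 1].
sign(π) = (−1)^{n − #cycles} = (−1)^{243−11} = (−1)^232 = +1.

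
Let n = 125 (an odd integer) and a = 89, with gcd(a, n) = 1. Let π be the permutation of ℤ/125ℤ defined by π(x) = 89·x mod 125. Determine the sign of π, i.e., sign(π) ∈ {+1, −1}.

Orbit of 64 under x↦89x: [64, 71, 69, 16, 49, 111, 4]… (length divides ord_125(89)).
7 cycles of lengths [50, 50, 10, 10, 2, 2, 1].
Σ(ℓ_i−1) = 125−7 = 118; sign = (−1)^118 = +1.

+1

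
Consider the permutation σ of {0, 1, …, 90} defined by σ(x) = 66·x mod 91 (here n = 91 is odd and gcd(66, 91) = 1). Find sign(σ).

-1

Trace 79: π^k(79) = [79, 27, 53, 40, 1, 66] for k=0..5.
π_66 has 26 disjoint cycles with lengths [6, 6, 6, 6, 6, 6, 6, 6, 6, 6, 6, 6, 6, 1, 1, 1, 1, 1, 1, 1, 1, 1, 1, 1, 1, 1] on {0,…,90}.
Σ(ℓ_i−1) = 91−26 = 65; sign = (−1)^65 = -1.
Zolotarev: (66|91) = -1, matching the cycle-count sign.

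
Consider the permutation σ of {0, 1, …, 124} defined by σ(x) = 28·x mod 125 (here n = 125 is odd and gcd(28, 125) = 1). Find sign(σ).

-1

Start at x=113: 113 → 39 → 92 → 76 → 3 → 84 → 102 → … (one orbit).
Cycle type of π: 100 + 20 + 4 + 1; total 4 cycles.
125 − 4 = 121 transpositions; sign(π) = (−1)^121 = -1.
Via Zolotarev, sign(π_{28}) = (28|125) = -1.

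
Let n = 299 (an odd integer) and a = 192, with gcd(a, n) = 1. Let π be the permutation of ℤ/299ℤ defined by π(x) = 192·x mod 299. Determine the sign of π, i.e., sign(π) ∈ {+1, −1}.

Start at x=185: 185 → 238 → 248 → 75 → 48 → 246 → 289 → … (one orbit).
π_192 has 9 disjoint cycles with lengths [66, 66, 66, 66, 11, 11, 6, 6, 1] on {0,…,298}.
9 cycles on 299: each ℓ→(−1)^(ℓ−1), product (−1)^290 = +1.

+1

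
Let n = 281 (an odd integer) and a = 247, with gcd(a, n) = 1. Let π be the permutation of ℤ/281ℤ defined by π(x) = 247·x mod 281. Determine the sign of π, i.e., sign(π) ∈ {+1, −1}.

+1

Trace 79: π^k(79) = [79, 124, 280, 34, 249, 245, 100] for k=0..6.
π_247 has 11 disjoint cycles with lengths [28, 28, 28, 28, 28, 28, 28, 28, 28, 28, 1] on {0,…,280}.
sign(π) = (−1)^{n − #cycles} = (−1)^{281−11} = (−1)^270 = +1.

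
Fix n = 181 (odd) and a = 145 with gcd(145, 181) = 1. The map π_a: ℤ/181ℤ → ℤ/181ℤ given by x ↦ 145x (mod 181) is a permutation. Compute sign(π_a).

+1

Orbit of 114 under x↦145x: [114, 59, 48, 82, 125, 25, 5]… (length divides ord_181(145)).
Cycle lengths of π_145 on ℤ/181ℤ: [15, 15, 15, 15, 15, 15, 15, 15, 15, 15, 15, 15, 1]; 13 cycles in total.
n − c = 181 − 13 = 168; sign = (−1)^168 = +1.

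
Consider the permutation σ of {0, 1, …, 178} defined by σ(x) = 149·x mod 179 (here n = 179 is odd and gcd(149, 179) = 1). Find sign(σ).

Start at x=67: 67 → 138 → 156 → 153 → 64 → 49 → 141 → … (one orbit).
π_149 has 3 disjoint cycles with lengths [89, 89, 1] on {0,…,178}.
179 − 3 = 176 transpositions; sign(π) = (−1)^176 = +1.

+1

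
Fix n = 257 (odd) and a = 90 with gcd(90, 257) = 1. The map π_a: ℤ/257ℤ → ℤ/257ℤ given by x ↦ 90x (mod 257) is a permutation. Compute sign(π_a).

-1

Orbit of 182 under x↦90x: [182, 189, 48, 208, 216, 165, 201]… (length divides ord_257(90)).
The orbit structure of x ↦ 90x mod 257: 2 orbits of sizes [256, 1].
With 2 cycles on 257 points, sign = (−1)^{257−2} = -1.
The Jacobi symbol (90|257) = -1 (Zolotarev) agrees.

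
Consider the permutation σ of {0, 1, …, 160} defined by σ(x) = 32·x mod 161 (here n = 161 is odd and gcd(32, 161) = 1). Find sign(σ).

+1

Orbit of 121 under x↦32x: [121, 8, 95, 142, 36, 25, 156]… (length divides ord_161(32)).
π_32 has 9 disjoint cycles with lengths [33, 33, 33, 33, 11, 11, 3, 3, 1] on {0,…,160}.
161 − 9 = 152 transpositions; sign(π) = (−1)^152 = +1.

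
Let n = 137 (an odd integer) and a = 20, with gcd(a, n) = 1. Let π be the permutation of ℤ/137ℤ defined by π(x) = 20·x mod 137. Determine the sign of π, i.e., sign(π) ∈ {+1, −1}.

Orbit of 72 under x↦20x: [72, 70, 30, 52, 81, 113, 68]… (length divides ord_137(20)).
The orbit structure of x ↦ 20x mod 137: 2 orbits of sizes [136, 1].
2 cycles on 137: each ℓ→(−1)^(ℓ−1), product (−1)^135 = -1.

-1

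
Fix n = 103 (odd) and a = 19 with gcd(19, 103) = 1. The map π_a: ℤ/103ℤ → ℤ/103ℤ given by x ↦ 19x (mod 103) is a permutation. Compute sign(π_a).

+1

Start at x=8: 8 → 49 → 4 → 76 → 2 → 38 → 1 → … (one orbit).
Cycle type of π: 51×2 + 1; total 3 cycles.
103 − 3 = 100 transpositions; sign(π) = (−1)^100 = +1.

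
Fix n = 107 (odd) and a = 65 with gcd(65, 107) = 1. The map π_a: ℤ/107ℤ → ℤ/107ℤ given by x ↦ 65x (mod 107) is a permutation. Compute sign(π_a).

-1

Start at x=28: 28 → 1 → 65 → 52 → 63 → 29 → 66 → … (one orbit).
Cycle lengths of π_65 on ℤ/107ℤ: [106, 1]; 2 cycles in total.
With 2 cycles on 107 points, sign = (−1)^{107−2} = -1.
The Jacobi symbol (65|107) = -1 (Zolotarev) agrees.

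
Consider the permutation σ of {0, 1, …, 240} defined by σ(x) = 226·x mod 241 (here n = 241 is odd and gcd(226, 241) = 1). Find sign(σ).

Trace 225: π^k(225) = [225, 240, 15, 16, 1, 226] for k=0..5.
Decompose π into cycles: lengths [6, 6, 6, 6, 6, 6, 6, 6, 6, 6, 6, 6, 6, 6, 6, 6, 6, 6, 6, 6, 6, 6, 6, 6, 6, 6, 6, 6, 6, 6, 6, 6, 6, 6, 6, 6, 6, 6, 6, 6, 1] (41 cycles, including the fixed point 0).
n − c = 241 − 41 = 200; sign = (−1)^200 = +1.

+1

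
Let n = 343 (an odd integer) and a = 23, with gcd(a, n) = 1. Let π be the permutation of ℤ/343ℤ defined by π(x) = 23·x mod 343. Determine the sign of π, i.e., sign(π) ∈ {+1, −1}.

+1

Orbit of 162 under x↦23x: [162, 296, 291, 176, 275, 151, 43]… (length divides ord_343(23)).
Decompose π into cycles: lengths [147, 147, 21, 21, 3, 3, 1] (7 cycles, including the fixed point 0).
7 cycles on 343: each ℓ→(−1)^(ℓ−1), product (−1)^336 = +1.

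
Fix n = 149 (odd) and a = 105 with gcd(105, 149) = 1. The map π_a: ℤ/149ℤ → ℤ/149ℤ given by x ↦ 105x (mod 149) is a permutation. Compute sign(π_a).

Start at x=1: 1 → 105 → 148 → 44 → 1 (one orbit).
π_105 has 38 disjoint cycles with lengths [4, 4, 4, 4, 4, 4, 4, 4, 4, 4, 4, 4, 4, 4, 4, 4, 4, 4, 4, 4, 4, 4, 4, 4, 4, 4, 4, 4, 4, 4, 4, 4, 4, 4, 4, 4, 4, 1] on {0,…,148}.
Σ(ℓ_i−1) = 149−38 = 111; sign = (−1)^111 = -1.

-1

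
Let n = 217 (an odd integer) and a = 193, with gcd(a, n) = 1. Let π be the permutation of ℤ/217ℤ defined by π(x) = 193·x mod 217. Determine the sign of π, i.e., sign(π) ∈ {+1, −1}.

+1

Trace 1: π^k(1) = [1, 193, 142, 64, 200, 191, 190] for k=0..6.
Cycle lengths of π_193 on ℤ/217ℤ: [15, 15, 15, 15, 15, 15, 15, 15, 15, 15, 15, 15, 15, 15, 3, 3, 1]; 17 cycles in total.
217 − 17 = 200 transpositions; sign(π) = (−1)^200 = +1.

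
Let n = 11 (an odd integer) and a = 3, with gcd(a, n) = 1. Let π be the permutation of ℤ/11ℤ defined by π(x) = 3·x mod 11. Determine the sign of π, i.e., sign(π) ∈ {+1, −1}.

+1

Start at x=4: 4 → 1 → 3 → 9 → 5 → 4 (one orbit).
Cycle type of π: 5×2 + 1; total 3 cycles.
11 − 3 = 8 transpositions; sign(π) = (−1)^8 = +1.
Via Zolotarev, sign(π_{3}) = (3|11) = +1.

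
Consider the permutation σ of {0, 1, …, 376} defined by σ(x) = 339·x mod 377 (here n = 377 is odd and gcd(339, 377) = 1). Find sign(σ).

Trace 313: π^k(313) = [313, 170, 326, 53, 248, 1, 339] for k=0..6.
The orbit structure of x ↦ 339x mod 377: 65 orbits of sizes [7, 7, 7, 7, 7, 7, 7, 7, 7, 7, 7, 7, 7, 7, 7, 7, 7, 7, 7, 7, 7, 7, 7, 7, 7, 7, 7, 7, 7, 7, 7, 7, 7, 7, 7, 7, 7, 7, 7, 7, 7, 7, 7, 7, 7, 7, 7, 7, 7, 7, 7, 7, 1, 1, 1, 1, 1, 1, 1, 1, 1, 1, 1, 1, 1].
n − c = 377 − 65 = 312; sign = (−1)^312 = +1.

+1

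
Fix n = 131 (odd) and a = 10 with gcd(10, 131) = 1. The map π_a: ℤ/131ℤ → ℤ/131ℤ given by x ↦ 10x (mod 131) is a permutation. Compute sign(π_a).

-1

Start at x=5: 5 → 50 → 107 → 22 → 89 → 104 → 123 → … (one orbit).
π_10 has 2 disjoint cycles with lengths [130, 1] on {0,…,130}.
sign(π) = (−1)^{n − #cycles} = (−1)^{131−2} = (−1)^129 = -1.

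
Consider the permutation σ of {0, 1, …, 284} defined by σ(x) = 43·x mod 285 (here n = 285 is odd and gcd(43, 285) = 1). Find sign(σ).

-1

Orbit of 172 under x↦43x: [172, 271, 253, 49, 112, 256, 178]… (length divides ord_285(43)).
π_43 has 18 disjoint cycles with lengths [36, 36, 36, 36, 36, 36, 9, 9, 9, 9, 9, 9, 4, 4, 4, 1, 1, 1] on {0,…,284}.
285 − 18 = 267 transpositions; sign(π) = (−1)^267 = -1.
Via Zolotarev, sign(π_{43}) = (43|285) = -1.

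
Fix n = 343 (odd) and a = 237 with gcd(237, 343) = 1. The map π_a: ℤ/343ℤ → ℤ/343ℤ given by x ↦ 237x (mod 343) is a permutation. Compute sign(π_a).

Orbit of 237 under x↦237x: [237, 260, 223, 29, 13, 337, 293]… (length divides ord_343(237)).
π_237 has 10 disjoint cycles with lengths [98, 98, 98, 14, 14, 14, 2, 2, 2, 1] on {0,…,342}.
sign(π) = (−1)^{n − #cycles} = (−1)^{343−10} = (−1)^333 = -1.
Zolotarev: (237|343) = -1, matching the cycle-count sign.

-1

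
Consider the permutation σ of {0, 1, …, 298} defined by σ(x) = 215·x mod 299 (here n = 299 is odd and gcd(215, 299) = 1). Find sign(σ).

-1

Start at x=289: 289 → 242 → 4 → 262 → 118 → 254 → 192 → … (one orbit).
The orbit structure of x ↦ 215x mod 299: 6 orbits of sizes [132, 132, 12, 11, 11, 1].
Σ(ℓ_i−1) = 299−6 = 293; sign = (−1)^293 = -1.
Via Zolotarev, sign(π_{215}) = (215|299) = -1.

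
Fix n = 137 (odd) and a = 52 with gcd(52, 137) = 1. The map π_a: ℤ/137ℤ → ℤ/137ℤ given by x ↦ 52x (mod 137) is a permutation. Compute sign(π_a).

Start at x=102: 102 → 98 → 27 → 34 → 124 → 9 → 57 → … (one orbit).
Cycle lengths of π_52 on ℤ/137ℤ: [136, 1]; 2 cycles in total.
Σ(ℓ_i−1) = 137−2 = 135; sign = (−1)^135 = -1.
Zolotarev: (52|137) = -1, matching the cycle-count sign.

-1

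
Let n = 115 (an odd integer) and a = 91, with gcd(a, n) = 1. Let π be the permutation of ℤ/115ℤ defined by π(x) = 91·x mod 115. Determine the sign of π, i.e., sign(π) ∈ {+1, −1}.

Trace 1: π^k(1) = [1, 91] for k=0..1.
60 cycles of lengths [2, 2, 2, 2, 2, 2, 2, 2, 2, 2, 2, 2, 2, 2, 2, 2, 2, 2, 2, 2, 2, 2, 2, 2, 2, 2, 2, 2, 2, 2, 2, 2, 2, 2, 2, 2, 2, 2, 2, 2, 2, 2, 2, 2, 2, 2, 2, 2, 2, 2, 2, 2, 2, 2, 2, 1, 1, 1, 1, 1].
60 cycles on 115: each ℓ→(−1)^(ℓ−1), product (−1)^55 = -1.
Via Zolotarev, sign(π_{91}) = (91|115) = -1.

-1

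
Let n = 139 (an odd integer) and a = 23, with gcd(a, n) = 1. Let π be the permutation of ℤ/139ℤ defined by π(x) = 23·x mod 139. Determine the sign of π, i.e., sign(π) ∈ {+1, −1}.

Start at x=79: 79 → 10 → 91 → 8 → 45 → 62 → 36 → … (one orbit).
π_23 has 4 disjoint cycles with lengths [46, 46, 46, 1] on {0,…,138}.
sign(π) = (−1)^{n − #cycles} = (−1)^{139−4} = (−1)^135 = -1.

-1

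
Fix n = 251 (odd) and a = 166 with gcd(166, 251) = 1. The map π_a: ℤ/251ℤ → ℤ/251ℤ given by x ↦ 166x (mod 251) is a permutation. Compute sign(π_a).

-1

Start at x=230: 230 → 28 → 130 → 245 → 8 → 73 → 70 → … (one orbit).
Decompose π into cycles: lengths [250, 1] (2 cycles, including the fixed point 0).
n − c = 251 − 2 = 249; sign = (−1)^249 = -1.
Check: (166/251) = -1 by Zolotarev.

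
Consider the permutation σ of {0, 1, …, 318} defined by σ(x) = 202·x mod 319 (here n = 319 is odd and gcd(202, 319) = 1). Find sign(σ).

Start at x=289: 289 → 1 → 202 → 291 → 86 → 146 → 144 → … (one orbit).
Decompose π into cycles: lengths [10, 10, 10, 10, 10, 10, 10, 10, 10, 10, 10, 10, 10, 10, 10, 10, 10, 10, 10, 10, 10, 10, 10, 10, 10, 10, 10, 10, 5, 5, 2, 2, 2, 2, 2, 2, 2, 2, 2, 2, 2, 2, 2, 2, 1] (45 cycles, including the fixed point 0).
Σ(ℓ_i−1) = 319−45 = 274; sign = (−1)^274 = +1.

+1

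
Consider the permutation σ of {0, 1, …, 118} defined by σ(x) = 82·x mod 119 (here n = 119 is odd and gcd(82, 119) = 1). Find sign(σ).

+1

Trace 8: π^k(8) = [8, 61, 4, 90, 2, 45, 1] for k=0..6.
The orbit structure of x ↦ 82x mod 119: 5 orbits of sizes [48, 48, 16, 6, 1].
n − c = 119 − 5 = 114; sign = (−1)^114 = +1.
Check: (82/119) = +1 by Zolotarev.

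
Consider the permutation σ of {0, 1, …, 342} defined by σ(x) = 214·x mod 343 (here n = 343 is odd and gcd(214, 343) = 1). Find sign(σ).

Orbit of 50 under x↦214x: [50, 67, 275, 197, 312, 226, 1]… (length divides ord_343(214)).
The orbit structure of x ↦ 214x mod 343: 31 orbits of sizes [21, 21, 21, 21, 21, 21, 21, 21, 21, 21, 21, 21, 21, 21, 3, 3, 3, 3, 3, 3, 3, 3, 3, 3, 3, 3, 3, 3, 3, 3, 1].
343 − 31 = 312 transpositions; sign(π) = (−1)^312 = +1.

+1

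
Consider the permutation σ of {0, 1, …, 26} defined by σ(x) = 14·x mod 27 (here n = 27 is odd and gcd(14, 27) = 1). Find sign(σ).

-1

Trace 8: π^k(8) = [8, 4, 2, 1, 14, 7, 17] for k=0..6.
Decompose π into cycles: lengths [18, 6, 2, 1] (4 cycles, including the fixed point 0).
4 cycles on 27: each ℓ→(−1)^(ℓ−1), product (−1)^23 = -1.
(14|27)_J = -1 (Zolotarev's lemma cross-check).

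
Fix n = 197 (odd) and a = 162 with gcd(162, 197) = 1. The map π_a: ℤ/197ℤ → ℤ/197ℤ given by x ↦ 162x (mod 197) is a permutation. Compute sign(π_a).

Trace 26: π^k(26) = [26, 75, 133, 73, 6, 184, 61] for k=0..6.
The orbit structure of x ↦ 162x mod 197: 2 orbits of sizes [196, 1].
sign(π) = (−1)^{n − #cycles} = (−1)^{197−2} = (−1)^195 = -1.
Via Zolotarev, sign(π_{162}) = (162|197) = -1.

-1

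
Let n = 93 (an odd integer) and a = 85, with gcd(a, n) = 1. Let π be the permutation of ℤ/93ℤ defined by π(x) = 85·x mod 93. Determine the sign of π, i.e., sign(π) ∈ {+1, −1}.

Start at x=61: 61 → 70 → 91 → 16 → 58 → 1 → 85 → … (one orbit).
Decompose π into cycles: lengths [10, 10, 10, 10, 10, 10, 10, 10, 10, 1, 1, 1] (12 cycles, including the fixed point 0).
n − c = 93 − 12 = 81; sign = (−1)^81 = -1.
Check: (85/93) = -1 by Zolotarev.

-1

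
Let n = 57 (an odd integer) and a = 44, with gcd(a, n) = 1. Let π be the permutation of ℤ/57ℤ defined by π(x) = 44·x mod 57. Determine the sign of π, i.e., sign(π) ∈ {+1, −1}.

-1

Start at x=5: 5 → 49 → 47 → 16 → 20 → 25 → 17 → … (one orbit).
The orbit structure of x ↦ 44x mod 57: 6 orbits of sizes [18, 18, 9, 9, 2, 1].
sign(π) = (−1)^{n − #cycles} = (−1)^{57−6} = (−1)^51 = -1.
Zolotarev: (44|57) = -1, matching the cycle-count sign.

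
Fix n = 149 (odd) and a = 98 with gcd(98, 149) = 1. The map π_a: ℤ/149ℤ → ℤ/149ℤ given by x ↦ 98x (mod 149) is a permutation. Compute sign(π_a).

-1

Start at x=34: 34 → 54 → 77 → 96 → 21 → 121 → 87 → … (one orbit).
2 cycles of lengths [148, 1].
2 cycles on 149: each ℓ→(−1)^(ℓ−1), product (−1)^147 = -1.
Zolotarev: (98|149) = -1, matching the cycle-count sign.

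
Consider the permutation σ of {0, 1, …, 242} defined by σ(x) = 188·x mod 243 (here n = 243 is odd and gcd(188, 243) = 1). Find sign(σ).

Start at x=26: 26 → 28 → 161 → 136 → 53 → 1 → 188 → … (one orbit).
Cycle lengths of π_188 on ℤ/243ℤ: [18, 18, 18, 18, 18, 18, 18, 18, 18, 6, 6, 6, 6, 6, 6, 6, 6, 6, 2, 2, 2, 2, 2, 2, 2, 2, 2, 2, 2, 2, 2, 1]; 32 cycles in total.
With 32 cycles on 243 points, sign = (−1)^{243−32} = -1.
(188|243)_J = -1 (Zolotarev's lemma cross-check).

-1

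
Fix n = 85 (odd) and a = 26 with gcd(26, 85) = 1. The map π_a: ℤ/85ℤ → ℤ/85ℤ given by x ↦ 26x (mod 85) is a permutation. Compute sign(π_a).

+1

Trace 16: π^k(16) = [16, 76, 21, 36, 1, 26, 81] for k=0..6.
Cycle type of π: 8×10 + 1×5; total 15 cycles.
85 − 15 = 70 transpositions; sign(π) = (−1)^70 = +1.
The Jacobi symbol (26|85) = +1 (Zolotarev) agrees.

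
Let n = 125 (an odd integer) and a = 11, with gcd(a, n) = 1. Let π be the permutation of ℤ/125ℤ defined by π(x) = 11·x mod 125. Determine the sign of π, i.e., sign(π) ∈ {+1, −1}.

+1

Orbit of 121 under x↦11x: [121, 81, 16, 51, 61, 46, 6]… (length divides ord_125(11)).
13 cycles of lengths [25, 25, 25, 25, 5, 5, 5, 5, 1, 1, 1, 1, 1].
Σ(ℓ_i−1) = 125−13 = 112; sign = (−1)^112 = +1.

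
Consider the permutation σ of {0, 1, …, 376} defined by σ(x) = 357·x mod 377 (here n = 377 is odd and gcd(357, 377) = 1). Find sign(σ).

Orbit of 194 under x↦357x: [194, 267, 315, 109, 82, 245, 1]… (length divides ord_377(357)).
Cycle type of π: 84×4 + 14×2 + 12 + 1; total 8 cycles.
With 8 cycles on 377 points, sign = (−1)^{377−8} = -1.

-1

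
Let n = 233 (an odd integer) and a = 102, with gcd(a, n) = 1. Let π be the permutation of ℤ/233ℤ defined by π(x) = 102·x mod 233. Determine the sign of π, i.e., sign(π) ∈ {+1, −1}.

Orbit of 148 under x↦102x: [148, 184, 128, 8, 117, 51, 76]… (length divides ord_233(102)).
π_102 has 9 disjoint cycles with lengths [29, 29, 29, 29, 29, 29, 29, 29, 1] on {0,…,232}.
sign(π) = (−1)^{n − #cycles} = (−1)^{233−9} = (−1)^224 = +1.
Via Zolotarev, sign(π_{102}) = (102|233) = +1.

+1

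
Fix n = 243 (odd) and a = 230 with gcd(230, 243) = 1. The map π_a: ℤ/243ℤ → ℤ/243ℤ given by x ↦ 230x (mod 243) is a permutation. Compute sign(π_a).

Trace 61: π^k(61) = [61, 179, 103, 119, 154, 185, 25] for k=0..6.
Cycle type of π: 162 + 54 + 18 + 6 + 2 + 1; total 6 cycles.
6 cycles on 243: each ℓ→(−1)^(ℓ−1), product (−1)^237 = -1.
Check: (230/243) = -1 by Zolotarev.

-1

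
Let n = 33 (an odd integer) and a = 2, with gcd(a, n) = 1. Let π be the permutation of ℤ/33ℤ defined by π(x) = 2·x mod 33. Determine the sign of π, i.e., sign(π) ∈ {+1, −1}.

Start at x=29: 29 → 25 → 17 → 1 → 2 → 4 → 8 → … (one orbit).
π_2 has 5 disjoint cycles with lengths [10, 10, 10, 2, 1] on {0,…,32}.
n − c = 33 − 5 = 28; sign = (−1)^28 = +1.

+1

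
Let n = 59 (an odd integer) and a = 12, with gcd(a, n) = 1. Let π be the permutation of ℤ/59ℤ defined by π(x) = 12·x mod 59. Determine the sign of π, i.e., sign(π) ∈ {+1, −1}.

+1

Trace 36: π^k(36) = [36, 19, 51, 22, 28, 41, 20] for k=0..6.
Cycle type of π: 29×2 + 1; total 3 cycles.
n − c = 59 − 3 = 56; sign = (−1)^56 = +1.
Zolotarev: (12|59) = +1, matching the cycle-count sign.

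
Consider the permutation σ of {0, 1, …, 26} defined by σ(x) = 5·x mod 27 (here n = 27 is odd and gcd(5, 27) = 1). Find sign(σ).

-1

Orbit of 11 under x↦5x: [11, 1, 5, 25, 17, 4, 20]… (length divides ord_27(5)).
Cycle type of π: 18 + 6 + 2 + 1; total 4 cycles.
Σ(ℓ_i−1) = 27−4 = 23; sign = (−1)^23 = -1.
The Jacobi symbol (5|27) = -1 (Zolotarev) agrees.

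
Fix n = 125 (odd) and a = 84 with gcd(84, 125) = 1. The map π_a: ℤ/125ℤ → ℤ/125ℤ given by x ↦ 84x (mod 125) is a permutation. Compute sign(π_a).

+1

Trace 109: π^k(109) = [109, 31, 104, 111, 74, 91, 19] for k=0..6.
Cycle lengths of π_84 on ℤ/125ℤ: [50, 50, 10, 10, 2, 2, 1]; 7 cycles in total.
With 7 cycles on 125 points, sign = (−1)^{125−7} = +1.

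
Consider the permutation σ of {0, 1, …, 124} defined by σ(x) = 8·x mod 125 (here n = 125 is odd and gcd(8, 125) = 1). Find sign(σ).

Start at x=63: 63 → 4 → 32 → 6 → 48 → 9 → 72 → … (one orbit).
Decompose π into cycles: lengths [100, 20, 4, 1] (4 cycles, including the fixed point 0).
Σ(ℓ_i−1) = 125−4 = 121; sign = (−1)^121 = -1.
The Jacobi symbol (8|125) = -1 (Zolotarev) agrees.

-1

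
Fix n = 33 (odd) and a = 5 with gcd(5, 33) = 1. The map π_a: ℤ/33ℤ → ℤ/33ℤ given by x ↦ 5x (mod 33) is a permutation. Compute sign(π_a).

Start at x=1: 1 → 5 → 25 → 26 → 31 → 23 → 16 → … (one orbit).
Cycle lengths of π_5 on ℤ/33ℤ: [10, 10, 5, 5, 2, 1]; 6 cycles in total.
n − c = 33 − 6 = 27; sign = (−1)^27 = -1.

-1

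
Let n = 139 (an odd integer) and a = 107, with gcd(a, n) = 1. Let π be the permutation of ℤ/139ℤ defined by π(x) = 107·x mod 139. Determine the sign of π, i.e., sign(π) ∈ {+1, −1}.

+1

Trace 106: π^k(106) = [106, 83, 124, 63, 69, 16, 44] for k=0..6.
The orbit structure of x ↦ 107x mod 139: 3 orbits of sizes [69, 69, 1].
With 3 cycles on 139 points, sign = (−1)^{139−3} = +1.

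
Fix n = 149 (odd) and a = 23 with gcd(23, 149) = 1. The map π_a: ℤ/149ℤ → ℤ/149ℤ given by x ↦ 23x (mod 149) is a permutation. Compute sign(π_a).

Start at x=74: 74 → 63 → 108 → 100 → 65 → 5 → 115 → … (one orbit).
Decompose π into cycles: lengths [148, 1] (2 cycles, including the fixed point 0).
2 cycles on 149: each ℓ→(−1)^(ℓ−1), product (−1)^147 = -1.

-1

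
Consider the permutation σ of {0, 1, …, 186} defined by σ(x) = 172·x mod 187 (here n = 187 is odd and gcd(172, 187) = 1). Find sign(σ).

-1

Orbit of 135 under x↦172x: [135, 32, 81, 94, 86, 19, 89]… (length divides ord_187(172)).
π_172 has 8 disjoint cycles with lengths [40, 40, 40, 40, 10, 8, 8, 1] on {0,…,186}.
n − c = 187 − 8 = 179; sign = (−1)^179 = -1.
The Jacobi symbol (172|187) = -1 (Zolotarev) agrees.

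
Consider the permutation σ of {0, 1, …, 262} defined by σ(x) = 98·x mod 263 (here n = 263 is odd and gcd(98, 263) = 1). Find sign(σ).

Orbit of 49 under x↦98x: [49, 68, 89, 43, 6, 62, 27]… (length divides ord_263(98)).
Decompose π into cycles: lengths [131, 131, 1] (3 cycles, including the fixed point 0).
3 cycles on 263: each ℓ→(−1)^(ℓ−1), product (−1)^260 = +1.

+1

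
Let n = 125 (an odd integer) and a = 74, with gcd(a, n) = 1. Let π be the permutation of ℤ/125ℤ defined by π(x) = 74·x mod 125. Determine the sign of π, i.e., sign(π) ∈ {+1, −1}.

+1

Trace 99: π^k(99) = [99, 76, 124, 51, 24, 26, 49] for k=0..6.
Cycle lengths of π_74 on ℤ/125ℤ: [10, 10, 10, 10, 10, 10, 10, 10, 10, 10, 2, 2, 2, 2, 2, 2, 2, 2, 2, 2, 2, 2, 1]; 23 cycles in total.
sign(π) = (−1)^{n − #cycles} = (−1)^{125−23} = (−1)^102 = +1.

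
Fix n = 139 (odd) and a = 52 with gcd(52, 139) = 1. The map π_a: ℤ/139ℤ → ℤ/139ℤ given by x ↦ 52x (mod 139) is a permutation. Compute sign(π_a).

Orbit of 116 under x↦52x: [116, 55, 80, 129, 36, 65, 44]… (length divides ord_139(52)).
7 cycles of lengths [23, 23, 23, 23, 23, 23, 1].
With 7 cycles on 139 points, sign = (−1)^{139−7} = +1.
Check: (52/139) = +1 by Zolotarev.

+1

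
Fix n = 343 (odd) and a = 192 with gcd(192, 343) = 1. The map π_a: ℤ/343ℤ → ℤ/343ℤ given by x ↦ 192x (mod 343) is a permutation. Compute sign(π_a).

Start at x=250: 250 → 323 → 276 → 170 → 55 → 270 → 47 → … (one orbit).
Cycle lengths of π_192 on ℤ/343ℤ: [294, 42, 6, 1]; 4 cycles in total.
With 4 cycles on 343 points, sign = (−1)^{343−4} = -1.
Zolotarev: (192|343) = -1, matching the cycle-count sign.

-1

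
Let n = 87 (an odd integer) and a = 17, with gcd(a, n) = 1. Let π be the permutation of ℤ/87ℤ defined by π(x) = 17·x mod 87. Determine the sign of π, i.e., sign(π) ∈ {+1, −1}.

+1

Start at x=41: 41 → 1 → 17 → 28 → 41 (one orbit).
23 cycles of lengths [4, 4, 4, 4, 4, 4, 4, 4, 4, 4, 4, 4, 4, 4, 4, 4, 4, 4, 4, 4, 4, 2, 1].
Σ(ℓ_i−1) = 87−23 = 64; sign = (−1)^64 = +1.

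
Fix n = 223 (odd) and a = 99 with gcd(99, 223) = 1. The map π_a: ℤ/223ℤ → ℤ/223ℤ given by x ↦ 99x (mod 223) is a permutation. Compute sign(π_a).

Trace 5: π^k(5) = [5, 49, 168, 130, 159, 131, 35] for k=0..6.
Decompose π into cycles: lengths [222, 1] (2 cycles, including the fixed point 0).
n − c = 223 − 2 = 221; sign = (−1)^221 = -1.
The Jacobi symbol (99|223) = -1 (Zolotarev) agrees.

-1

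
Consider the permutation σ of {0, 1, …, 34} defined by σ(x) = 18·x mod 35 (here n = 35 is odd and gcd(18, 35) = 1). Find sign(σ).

Start at x=11: 11 → 23 → 29 → 32 → 16 → 8 → 4 → … (one orbit).
Cycle lengths of π_18 on ℤ/35ℤ: [12, 12, 4, 3, 3, 1]; 6 cycles in total.
Σ(ℓ_i−1) = 35−6 = 29; sign = (−1)^29 = -1.
Check: (18/35) = -1 by Zolotarev.

-1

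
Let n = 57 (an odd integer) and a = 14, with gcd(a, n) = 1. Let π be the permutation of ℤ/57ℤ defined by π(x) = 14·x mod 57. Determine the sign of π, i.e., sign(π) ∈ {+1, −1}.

Trace 55: π^k(55) = [55, 29, 7, 41, 4, 56, 43] for k=0..6.
π_14 has 5 disjoint cycles with lengths [18, 18, 18, 2, 1] on {0,…,56}.
Σ(ℓ_i−1) = 57−5 = 52; sign = (−1)^52 = +1.
(14|57)_J = +1 (Zolotarev's lemma cross-check).

+1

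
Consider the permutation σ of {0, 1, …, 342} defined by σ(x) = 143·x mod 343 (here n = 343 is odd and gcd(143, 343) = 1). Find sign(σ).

Trace 46: π^k(46) = [46, 61, 148, 241, 163, 328, 256] for k=0..6.
Cycle lengths of π_143 on ℤ/343ℤ: [294, 42, 6, 1]; 4 cycles in total.
4 cycles on 343: each ℓ→(−1)^(ℓ−1), product (−1)^339 = -1.

-1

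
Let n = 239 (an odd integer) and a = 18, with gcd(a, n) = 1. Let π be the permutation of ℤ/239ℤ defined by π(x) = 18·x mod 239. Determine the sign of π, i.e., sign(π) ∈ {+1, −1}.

+1

Trace 16: π^k(16) = [16, 49, 165, 102, 163, 66, 232] for k=0..6.
Cycle lengths of π_18 on ℤ/239ℤ: [119, 119, 1]; 3 cycles in total.
Σ(ℓ_i−1) = 239−3 = 236; sign = (−1)^236 = +1.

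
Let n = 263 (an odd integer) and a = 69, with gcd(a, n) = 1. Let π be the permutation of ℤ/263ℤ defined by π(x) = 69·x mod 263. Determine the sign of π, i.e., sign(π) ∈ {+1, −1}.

+1

Orbit of 242 under x↦69x: [242, 129, 222, 64, 208, 150, 93]… (length divides ord_263(69)).
π_69 has 3 disjoint cycles with lengths [131, 131, 1] on {0,…,262}.
Σ(ℓ_i−1) = 263−3 = 260; sign = (−1)^260 = +1.
The Jacobi symbol (69|263) = +1 (Zolotarev) agrees.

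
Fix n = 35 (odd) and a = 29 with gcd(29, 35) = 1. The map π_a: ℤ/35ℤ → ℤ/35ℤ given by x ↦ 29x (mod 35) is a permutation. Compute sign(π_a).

+1

Trace 1: π^k(1) = [1, 29] for k=0..1.
Decompose π into cycles: lengths [2, 2, 2, 2, 2, 2, 2, 2, 2, 2, 2, 2, 2, 2, 1, 1, 1, 1, 1, 1, 1] (21 cycles, including the fixed point 0).
21 cycles on 35: each ℓ→(−1)^(ℓ−1), product (−1)^14 = +1.
The Jacobi symbol (29|35) = +1 (Zolotarev) agrees.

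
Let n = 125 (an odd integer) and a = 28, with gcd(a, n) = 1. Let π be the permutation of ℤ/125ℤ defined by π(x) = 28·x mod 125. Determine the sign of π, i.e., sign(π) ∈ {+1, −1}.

Start at x=48: 48 → 94 → 7 → 71 → 113 → 39 → 92 → … (one orbit).
Cycle type of π: 100 + 20 + 4 + 1; total 4 cycles.
Σ(ℓ_i−1) = 125−4 = 121; sign = (−1)^121 = -1.
The Jacobi symbol (28|125) = -1 (Zolotarev) agrees.

-1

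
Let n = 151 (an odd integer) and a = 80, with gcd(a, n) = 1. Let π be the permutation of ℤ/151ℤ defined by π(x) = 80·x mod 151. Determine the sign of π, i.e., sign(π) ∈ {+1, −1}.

Orbit of 98 under x↦80x: [98, 139, 97, 59, 39, 100, 148]… (length divides ord_151(80)).
3 cycles of lengths [75, 75, 1].
With 3 cycles on 151 points, sign = (−1)^{151−3} = +1.
Zolotarev: (80|151) = +1, matching the cycle-count sign.

+1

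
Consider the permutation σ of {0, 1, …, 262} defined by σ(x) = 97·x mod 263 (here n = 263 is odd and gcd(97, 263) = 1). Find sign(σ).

-1

Orbit of 224 under x↦97x: [224, 162, 197, 173, 212, 50, 116]… (length divides ord_263(97)).
Decompose π into cycles: lengths [262, 1] (2 cycles, including the fixed point 0).
With 2 cycles on 263 points, sign = (−1)^{263−2} = -1.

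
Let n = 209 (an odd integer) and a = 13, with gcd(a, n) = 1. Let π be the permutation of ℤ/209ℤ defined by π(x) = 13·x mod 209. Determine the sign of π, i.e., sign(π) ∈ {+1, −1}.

Trace 93: π^k(93) = [93, 164, 42, 128, 201, 105, 111] for k=0..6.
Cycle type of π: 90×2 + 18 + 10 + 1; total 5 cycles.
sign(π) = (−1)^{n − #cycles} = (−1)^{209−5} = (−1)^204 = +1.
Via Zolotarev, sign(π_{13}) = (13|209) = +1.

+1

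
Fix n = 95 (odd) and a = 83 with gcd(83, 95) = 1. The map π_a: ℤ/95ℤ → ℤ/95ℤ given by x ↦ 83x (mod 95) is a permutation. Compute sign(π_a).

Trace 68: π^k(68) = [68, 39, 7, 11, 58, 64, 87] for k=0..6.
The orbit structure of x ↦ 83x mod 95: 14 orbits of sizes [12, 12, 12, 12, 12, 12, 4, 3, 3, 3, 3, 3, 3, 1].
95 − 14 = 81 transpositions; sign(π) = (−1)^81 = -1.

-1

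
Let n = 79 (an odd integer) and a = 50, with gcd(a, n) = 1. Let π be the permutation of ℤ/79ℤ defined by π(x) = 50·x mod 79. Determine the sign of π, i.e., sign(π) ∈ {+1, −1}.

Orbit of 25 under x↦50x: [25, 65, 11, 76, 8, 5, 13]… (length divides ord_79(50)).
The orbit structure of x ↦ 50x mod 79: 3 orbits of sizes [39, 39, 1].
79 − 3 = 76 transpositions; sign(π) = (−1)^76 = +1.

+1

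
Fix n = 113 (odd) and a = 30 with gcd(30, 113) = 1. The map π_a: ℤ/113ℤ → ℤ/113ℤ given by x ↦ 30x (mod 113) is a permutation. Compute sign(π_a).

+1

Orbit of 109 under x↦30x: [109, 106, 16, 28, 49, 1, 30]… (length divides ord_113(30)).
Decompose π into cycles: lengths [7, 7, 7, 7, 7, 7, 7, 7, 7, 7, 7, 7, 7, 7, 7, 7, 1] (17 cycles, including the fixed point 0).
With 17 cycles on 113 points, sign = (−1)^{113−17} = +1.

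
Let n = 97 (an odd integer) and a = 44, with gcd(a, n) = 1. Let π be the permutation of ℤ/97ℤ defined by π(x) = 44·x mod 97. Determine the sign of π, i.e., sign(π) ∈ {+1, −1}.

+1

Trace 48: π^k(48) = [48, 75, 2, 88, 89, 36, 32] for k=0..6.
Cycle type of π: 48×2 + 1; total 3 cycles.
sign(π) = (−1)^{n − #cycles} = (−1)^{97−3} = (−1)^94 = +1.
Via Zolotarev, sign(π_{44}) = (44|97) = +1.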